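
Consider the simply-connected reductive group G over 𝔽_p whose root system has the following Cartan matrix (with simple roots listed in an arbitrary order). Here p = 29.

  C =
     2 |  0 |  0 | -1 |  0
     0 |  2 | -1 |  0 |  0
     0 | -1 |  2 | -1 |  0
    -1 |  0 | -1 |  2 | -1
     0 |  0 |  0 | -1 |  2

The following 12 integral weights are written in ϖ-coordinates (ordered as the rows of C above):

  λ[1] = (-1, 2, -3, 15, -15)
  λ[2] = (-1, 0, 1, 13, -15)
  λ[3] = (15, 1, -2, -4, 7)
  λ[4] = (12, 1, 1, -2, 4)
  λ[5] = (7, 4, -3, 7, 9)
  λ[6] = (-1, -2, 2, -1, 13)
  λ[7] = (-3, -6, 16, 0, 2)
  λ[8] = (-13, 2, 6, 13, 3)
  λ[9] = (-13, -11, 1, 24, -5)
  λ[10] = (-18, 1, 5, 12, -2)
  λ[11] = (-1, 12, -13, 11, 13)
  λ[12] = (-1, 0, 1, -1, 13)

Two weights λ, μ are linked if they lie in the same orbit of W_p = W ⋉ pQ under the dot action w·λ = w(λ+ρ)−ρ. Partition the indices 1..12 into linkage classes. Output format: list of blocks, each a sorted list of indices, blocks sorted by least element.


Cartan matrix: type D_5 (|W|=1920); un-permuting the 5 rows.

W_29-reps of the 12 weights in Ā_29 (same 5-coord order as C):

  λ_1 → (0, 1, 2, 0, 14) · λ_2 → (0, 1, 2, 0, 14) · λ_3 → (12, 2, 1, 1, 4) · λ_4 → (12, 2, 1, 1, 4) · λ_5 → (8, 3, 3, 0, 10) · λ_6 → (0, 1, 2, 0, 14) · λ_7 → (1, 5, 8, 1, 2) · λ_8 → (12, 2, 1, 1, 4) · λ_9 → (12, 2, 1, 1, 4) · λ_10 → (12, 2, 1, 1, 4) · λ_11 → (0, 1, 2, 0, 14) · λ_12 → (0, 1, 2, 0, 14)

The 12 indices split into 4 linkage classes (same alcove rep ⇔ same W_29-dot-orbit):

[[1, 2, 6, 11, 12], [3, 4, 8, 9, 10], [5], [7]]


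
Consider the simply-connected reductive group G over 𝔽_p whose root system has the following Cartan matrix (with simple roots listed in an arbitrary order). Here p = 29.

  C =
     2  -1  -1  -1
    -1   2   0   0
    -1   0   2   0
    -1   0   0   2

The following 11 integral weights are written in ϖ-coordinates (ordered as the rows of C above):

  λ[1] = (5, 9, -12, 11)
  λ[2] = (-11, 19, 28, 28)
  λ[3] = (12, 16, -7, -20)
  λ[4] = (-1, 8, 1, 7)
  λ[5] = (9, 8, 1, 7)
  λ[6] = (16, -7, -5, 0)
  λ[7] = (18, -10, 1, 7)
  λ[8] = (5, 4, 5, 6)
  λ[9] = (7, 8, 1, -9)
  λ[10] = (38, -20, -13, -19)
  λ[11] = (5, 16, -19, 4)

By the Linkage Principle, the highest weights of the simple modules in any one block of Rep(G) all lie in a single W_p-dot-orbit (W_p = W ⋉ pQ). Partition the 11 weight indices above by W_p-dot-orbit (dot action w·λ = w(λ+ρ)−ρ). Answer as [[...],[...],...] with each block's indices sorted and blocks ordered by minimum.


Dynkin diagram of C (from the 6 off-diagonal −1 entries): D_4.

Ā_29 reps of the 11 weights (D_4, coords as presented):

  [1] (5, 5, 6, 7)
  [2] (10, 9, 0, 0)
  [3] (5, 5, 6, 7)
  [4] (0, 9, 2, 8)
  [5] (0, 9, 2, 8)
  [6] (7, 6, 4, 1)
  [7] (0, 9, 2, 8)
  [8] (5, 5, 6, 7)
  [9] (0, 9, 2, 8)
  [10] (0, 9, 2, 8)
  [11] (5, 5, 6, 7)

4 distinct reps among the 11 weights ⇒ 4 W_29-linkage classes:

[[1, 3, 8, 11], [2], [4, 5, 7, 9, 10], [6]]


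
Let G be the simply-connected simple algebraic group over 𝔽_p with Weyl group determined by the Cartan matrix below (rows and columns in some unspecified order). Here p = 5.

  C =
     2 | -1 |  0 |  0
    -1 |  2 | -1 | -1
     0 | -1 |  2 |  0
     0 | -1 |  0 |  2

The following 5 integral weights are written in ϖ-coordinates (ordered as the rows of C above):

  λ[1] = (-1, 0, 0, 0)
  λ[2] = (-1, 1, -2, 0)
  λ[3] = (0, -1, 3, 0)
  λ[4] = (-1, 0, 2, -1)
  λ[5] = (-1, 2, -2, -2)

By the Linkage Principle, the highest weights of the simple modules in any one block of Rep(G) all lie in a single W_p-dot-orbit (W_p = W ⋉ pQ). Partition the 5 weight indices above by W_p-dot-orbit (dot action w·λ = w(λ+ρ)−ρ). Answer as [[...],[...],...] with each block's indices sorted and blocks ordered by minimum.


Root system D_4: the 4×4 matrix C matches after relabeling.

λ_j+ρ reflected into Ā_5 (⟨·,θ^∨⟩≤5); 4-tuples as given:

  λ_1+ρ ↦ (0, 1, 1, 1)
  λ_2+ρ ↦ (0, 1, 1, 1)
  λ_3+ρ ↦ (0, 1, 3, 0)
  λ_4+ρ ↦ (0, 1, 3, 0)
  λ_5+ρ ↦ (0, 1, 1, 1)

Grouping the 5 weights by Ā_5-representative: 2 linkage classes.

[[1, 2, 5], [3, 4]]


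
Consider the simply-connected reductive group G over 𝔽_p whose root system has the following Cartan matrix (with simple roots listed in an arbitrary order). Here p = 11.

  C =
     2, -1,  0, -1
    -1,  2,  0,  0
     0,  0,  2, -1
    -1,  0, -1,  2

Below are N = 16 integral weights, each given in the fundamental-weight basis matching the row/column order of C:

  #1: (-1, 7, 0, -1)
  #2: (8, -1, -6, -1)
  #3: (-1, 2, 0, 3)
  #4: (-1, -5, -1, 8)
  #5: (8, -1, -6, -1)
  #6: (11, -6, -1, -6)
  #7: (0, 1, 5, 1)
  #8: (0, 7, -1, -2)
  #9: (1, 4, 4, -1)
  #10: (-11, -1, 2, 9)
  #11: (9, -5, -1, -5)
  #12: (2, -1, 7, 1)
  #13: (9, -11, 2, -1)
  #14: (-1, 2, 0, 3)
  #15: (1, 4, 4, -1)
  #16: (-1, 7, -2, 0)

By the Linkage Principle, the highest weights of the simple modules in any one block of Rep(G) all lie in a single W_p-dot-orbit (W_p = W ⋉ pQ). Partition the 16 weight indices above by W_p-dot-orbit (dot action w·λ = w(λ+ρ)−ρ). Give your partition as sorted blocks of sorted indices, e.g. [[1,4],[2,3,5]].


A_4 Cartan matrix, 4 simple roots permuted; ρ=(1,1,1,1).

λ_j+ρ reflected into Ā_11 (⟨·,θ^∨⟩≤11); 4-tuples as given:

  [1] (0, 8, 1, 0);  [2] (4, 0, 0, 5);  [3] (0, 3, 1, 4);  [4] (4, 0, 0, 5);  [5] (4, 0, 0, 5);  [6] (2, 4, 4, 0);  [7] (1, 2, 6, 2);  [8] (0, 8, 1, 0);  [9] (2, 4, 4, 0);  [10] (0, 8, 1, 0);  [11] (2, 4, 4, 0);  [12] (1, 2, 6, 2);  [13] (0, 8, 1, 0);  [14] (0, 3, 1, 4);  [15] (2, 4, 4, 0);  [16] (0, 8, 1, 0)

Grouping the 16 weights by Ā_11-representative: 5 linkage classes.

[[1, 8, 10, 13, 16], [2, 4, 5], [3, 14], [6, 9, 11, 15], [7, 12]]


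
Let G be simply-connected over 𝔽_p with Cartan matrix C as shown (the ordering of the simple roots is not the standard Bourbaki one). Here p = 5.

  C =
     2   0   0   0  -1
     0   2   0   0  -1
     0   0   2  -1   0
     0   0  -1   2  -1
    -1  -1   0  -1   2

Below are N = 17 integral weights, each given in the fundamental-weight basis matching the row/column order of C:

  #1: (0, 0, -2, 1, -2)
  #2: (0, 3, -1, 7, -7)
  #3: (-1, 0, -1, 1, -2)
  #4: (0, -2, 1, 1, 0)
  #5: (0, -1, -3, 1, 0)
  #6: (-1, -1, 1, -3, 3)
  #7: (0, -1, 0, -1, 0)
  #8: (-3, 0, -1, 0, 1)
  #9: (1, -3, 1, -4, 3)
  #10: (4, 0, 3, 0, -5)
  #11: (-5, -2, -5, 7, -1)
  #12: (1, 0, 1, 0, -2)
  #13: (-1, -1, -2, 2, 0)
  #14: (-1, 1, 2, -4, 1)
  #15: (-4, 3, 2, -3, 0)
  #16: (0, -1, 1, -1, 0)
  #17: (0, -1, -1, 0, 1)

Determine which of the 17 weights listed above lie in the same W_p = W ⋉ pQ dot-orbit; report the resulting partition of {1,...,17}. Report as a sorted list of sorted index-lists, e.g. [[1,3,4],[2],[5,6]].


Cartan matrix: type D_5 (|W|=1920); un-permuting the 5 rows.

Folding the 17 weights λ_j+ρ into Ā_5 (reps in the given 5-coord order):

  1: (0, 0, 1, 0, 1) · 2: (1, 0, 1, 0, 1) · 3: (1, 0, 0, 1, 0) · 4: (0, 0, 1, 0, 1) · 5: (1, 0, 2, 0, 1) · 6: (0, 0, 1, 0, 1) · 7: (1, 0, 1, 0, 1) · 8: (2, 1, 0, 1, 0) · 9: (1, 1, 0, 1, 0) · 10: (1, 1, 0, 1, 0) · 11: (2, 1, 0, 1, 0) · 12: (1, 0, 2, 0, 1) · 13: (0, 0, 1, 0, 1) · 14: (1, 1, 0, 1, 0) · 15: (1, 0, 1, 0, 1) · 16: (1, 0, 2, 0, 1) · 17: (1, 0, 1, 0, 1)

Linkage partition of the 17 weights (6 classes, p=5):

[[1, 4, 6, 13], [2, 7, 15, 17], [3], [5, 12, 16], [8, 11], [9, 10, 14]]


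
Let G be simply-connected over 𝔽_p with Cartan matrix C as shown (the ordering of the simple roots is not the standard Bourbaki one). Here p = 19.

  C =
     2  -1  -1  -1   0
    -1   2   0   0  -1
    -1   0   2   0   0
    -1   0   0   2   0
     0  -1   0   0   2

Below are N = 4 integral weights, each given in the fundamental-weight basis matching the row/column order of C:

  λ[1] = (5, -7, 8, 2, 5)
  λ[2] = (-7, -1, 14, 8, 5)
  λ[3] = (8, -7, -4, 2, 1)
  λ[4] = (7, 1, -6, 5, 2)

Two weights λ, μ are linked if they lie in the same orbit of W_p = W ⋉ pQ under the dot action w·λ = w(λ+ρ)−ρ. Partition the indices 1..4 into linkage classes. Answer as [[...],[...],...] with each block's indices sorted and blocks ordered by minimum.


Root system D_5: the 5×5 matrix C matches after relabeling.

Folding the 4 weights λ_j+ρ into Ā_19 (reps in the given 5-coord order):

  λ_1+ρ ↦ (0, 1, 9, 3, 0)
  λ_2+ρ ↦ (0, 1, 9, 3, 0)
  λ_3+ρ ↦ (0, 2, 3, 3, 4)
  λ_4+ρ ↦ (0, 3, 5, 6, 0)

These 4 weights hit 3 W_19-dot-orbits; sizes (2, 1, 1):

[[1, 2], [3], [4]]


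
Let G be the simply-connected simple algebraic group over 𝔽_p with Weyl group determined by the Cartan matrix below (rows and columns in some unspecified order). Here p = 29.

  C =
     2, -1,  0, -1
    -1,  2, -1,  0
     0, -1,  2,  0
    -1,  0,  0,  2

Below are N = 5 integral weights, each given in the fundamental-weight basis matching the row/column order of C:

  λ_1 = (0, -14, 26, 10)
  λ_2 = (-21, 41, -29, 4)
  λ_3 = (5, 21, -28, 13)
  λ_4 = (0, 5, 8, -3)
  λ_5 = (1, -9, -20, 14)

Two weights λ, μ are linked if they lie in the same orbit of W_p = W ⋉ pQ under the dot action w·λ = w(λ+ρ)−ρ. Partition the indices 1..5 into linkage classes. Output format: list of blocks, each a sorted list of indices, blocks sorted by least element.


Cartan matrix: type A_4 (|W|=120); un-permuting the 4 rows.

Each λ_j+ρ reduced to Ā_29; 4-tuples below use C's row order:

  [1] (11, 1, 14, 1)
  [2] (1, 5, 9, 1)
  [3] (1, 5, 9, 1)
  [4] (1, 5, 9, 1)
  [5] (9, 6, 2, 10)

Linkage partition of the 5 weights (3 classes, p=29):

[[1], [2, 3, 4], [5]]


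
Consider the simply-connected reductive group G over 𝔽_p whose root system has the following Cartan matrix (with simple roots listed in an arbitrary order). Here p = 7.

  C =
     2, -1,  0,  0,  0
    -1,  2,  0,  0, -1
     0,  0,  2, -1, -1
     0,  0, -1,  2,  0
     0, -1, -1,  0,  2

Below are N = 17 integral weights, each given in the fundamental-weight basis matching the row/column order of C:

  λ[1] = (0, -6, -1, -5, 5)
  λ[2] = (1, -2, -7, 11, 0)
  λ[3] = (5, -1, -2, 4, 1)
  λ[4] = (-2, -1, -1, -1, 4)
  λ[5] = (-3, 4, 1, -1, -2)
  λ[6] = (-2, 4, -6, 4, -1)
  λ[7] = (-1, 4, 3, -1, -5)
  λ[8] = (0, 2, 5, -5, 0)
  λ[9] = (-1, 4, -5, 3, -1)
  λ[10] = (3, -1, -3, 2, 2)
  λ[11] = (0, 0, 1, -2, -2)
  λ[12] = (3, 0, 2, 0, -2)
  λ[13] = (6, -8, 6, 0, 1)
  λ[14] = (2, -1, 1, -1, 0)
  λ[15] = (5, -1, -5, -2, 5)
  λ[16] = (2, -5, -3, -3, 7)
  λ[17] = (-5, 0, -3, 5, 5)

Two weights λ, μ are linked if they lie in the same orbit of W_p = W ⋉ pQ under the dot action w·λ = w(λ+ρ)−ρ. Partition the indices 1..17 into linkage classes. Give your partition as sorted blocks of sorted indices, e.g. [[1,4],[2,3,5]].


C ↔ A_5 under row/col permutation; |W(A_5)| = 720.

Ā_7 reps of the 17 weights (A_5, coords as presented):

  λ_1+ρ ↦ (2, 2, 1, 0, 1)
  λ_2+ρ ↦ (1, 0, 0, 1, 1)
  λ_3+ρ ↦ (1, 0, 0, 1, 1)
  λ_4+ρ ↦ (0, 1, 0, 0, 4)
  λ_5+ρ ↦ (2, 2, 1, 0, 1)
  λ_6+ρ ↦ (0, 1, 0, 0, 4)
  λ_7+ρ ↦ (0, 1, 0, 0, 4)
  λ_8+ρ ↦ (3, 0, 2, 0, 1)
  λ_9+ρ ↦ (0, 1, 0, 0, 4)
  λ_10+ρ ↦ (3, 0, 2, 0, 1)
  λ_11+ρ ↦ (1, 0, 0, 1, 1)
  λ_12+ρ ↦ (3, 0, 2, 0, 1)
  λ_13+ρ ↦ (0, 1, 0, 0, 4)
  λ_14+ρ ↦ (3, 0, 2, 0, 1)
  λ_15+ρ ↦ (1, 0, 0, 1, 1)
  λ_16+ρ ↦ (0, 3, 2, 1, 0)
  λ_17+ρ ↦ (3, 0, 2, 0, 1)

The 17 indices split into 5 linkage classes (same alcove rep ⇔ same W_7-dot-orbit):

[[1, 5], [2, 3, 11, 15], [4, 6, 7, 9, 13], [8, 10, 12, 14, 17], [16]]


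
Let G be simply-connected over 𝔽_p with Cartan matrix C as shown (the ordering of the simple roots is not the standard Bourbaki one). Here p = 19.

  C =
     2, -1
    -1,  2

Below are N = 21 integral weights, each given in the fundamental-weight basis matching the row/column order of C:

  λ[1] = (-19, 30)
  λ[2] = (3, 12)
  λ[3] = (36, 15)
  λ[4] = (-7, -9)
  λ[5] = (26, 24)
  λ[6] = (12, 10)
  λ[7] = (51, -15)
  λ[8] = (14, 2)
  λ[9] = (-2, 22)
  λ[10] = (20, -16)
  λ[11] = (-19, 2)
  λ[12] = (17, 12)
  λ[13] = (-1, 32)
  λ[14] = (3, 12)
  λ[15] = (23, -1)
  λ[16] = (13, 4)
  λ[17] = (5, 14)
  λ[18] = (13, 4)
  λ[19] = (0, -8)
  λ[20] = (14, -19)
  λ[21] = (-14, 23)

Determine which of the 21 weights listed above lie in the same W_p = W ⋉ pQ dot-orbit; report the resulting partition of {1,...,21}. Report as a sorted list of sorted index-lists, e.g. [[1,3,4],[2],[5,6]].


Root system A_2: the 2×2 matrix C matches after relabeling.

W_19-reps of the 21 weights in Ā_19 (same 2-coord order as C):

  λ_1+ρ ↦ (6, 1)
  λ_2+ρ ↦ (4, 13)
  λ_3+ρ ↦ (15, 3)
  λ_4+ρ ↦ (8, 6)
  λ_5+ρ ↦ (8, 6)
  λ_6+ρ ↦ (8, 6)
  λ_7+ρ ↦ (14, 5)
  λ_8+ρ ↦ (15, 3)
  λ_9+ρ ↦ (3, 15)
  λ_10+ρ ↦ (4, 13)
  λ_11+ρ ↦ (3, 15)
  λ_12+ρ ↦ (6, 1)
  λ_13+ρ ↦ (14, 5)
  λ_14+ρ ↦ (4, 13)
  λ_15+ρ ↦ (14, 5)
  λ_16+ρ ↦ (14, 5)
  λ_17+ρ ↦ (4, 13)
  λ_18+ρ ↦ (14, 5)
  λ_19+ρ ↦ (6, 1)
  λ_20+ρ ↦ (3, 15)
  λ_21+ρ ↦ (8, 6)

Grouping the 21 weights by Ā_19-representative: 6 linkage classes.

[[1, 12, 19], [2, 10, 14, 17], [3, 8], [4, 5, 6, 21], [7, 13, 15, 16, 18], [9, 11, 20]]


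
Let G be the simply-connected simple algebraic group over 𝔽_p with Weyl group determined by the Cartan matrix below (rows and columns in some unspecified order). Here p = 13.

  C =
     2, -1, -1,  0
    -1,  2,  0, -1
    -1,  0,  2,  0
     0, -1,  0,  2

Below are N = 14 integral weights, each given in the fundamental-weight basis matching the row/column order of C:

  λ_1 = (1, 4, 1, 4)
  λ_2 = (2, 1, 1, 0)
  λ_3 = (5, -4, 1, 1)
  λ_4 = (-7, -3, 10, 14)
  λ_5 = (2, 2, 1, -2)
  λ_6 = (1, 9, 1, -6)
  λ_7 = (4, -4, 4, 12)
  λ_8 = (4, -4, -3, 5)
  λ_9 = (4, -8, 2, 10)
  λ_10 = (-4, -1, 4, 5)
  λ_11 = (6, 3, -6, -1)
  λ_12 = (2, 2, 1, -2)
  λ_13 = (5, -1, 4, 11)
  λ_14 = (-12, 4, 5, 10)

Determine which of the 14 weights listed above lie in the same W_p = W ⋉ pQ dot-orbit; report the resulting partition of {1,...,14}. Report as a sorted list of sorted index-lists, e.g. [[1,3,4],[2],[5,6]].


Type A_4, rank 4, |W|=120; reorder rows/cols to standard.

Folding the 14 weights λ_j+ρ into Ā_13 (reps in the given 4-coord order):

  [1] (2, 5, 1, 4)
  [2] (3, 2, 2, 1)
  [3] (3, 2, 2, 1)
  [4] (0, 6, 2, 2)
  [5] (3, 2, 2, 1)
  [6] (2, 5, 1, 4)
  [7] (0, 3, 2, 3)
  [8] (0, 3, 2, 3)
  [9] (2, 5, 1, 4)
  [10] (0, 3, 2, 3)
  [11] (2, 4, 5, 0)
  [12] (3, 2, 2, 1)
  [13] (1, 0, 5, 2)
  [14] (0, 6, 2, 2)

These 14 weights hit 6 W_13-dot-orbits; sizes (3, 4, 2, 3, 1, 1):

[[1, 6, 9], [2, 3, 5, 12], [4, 14], [7, 8, 10], [11], [13]]


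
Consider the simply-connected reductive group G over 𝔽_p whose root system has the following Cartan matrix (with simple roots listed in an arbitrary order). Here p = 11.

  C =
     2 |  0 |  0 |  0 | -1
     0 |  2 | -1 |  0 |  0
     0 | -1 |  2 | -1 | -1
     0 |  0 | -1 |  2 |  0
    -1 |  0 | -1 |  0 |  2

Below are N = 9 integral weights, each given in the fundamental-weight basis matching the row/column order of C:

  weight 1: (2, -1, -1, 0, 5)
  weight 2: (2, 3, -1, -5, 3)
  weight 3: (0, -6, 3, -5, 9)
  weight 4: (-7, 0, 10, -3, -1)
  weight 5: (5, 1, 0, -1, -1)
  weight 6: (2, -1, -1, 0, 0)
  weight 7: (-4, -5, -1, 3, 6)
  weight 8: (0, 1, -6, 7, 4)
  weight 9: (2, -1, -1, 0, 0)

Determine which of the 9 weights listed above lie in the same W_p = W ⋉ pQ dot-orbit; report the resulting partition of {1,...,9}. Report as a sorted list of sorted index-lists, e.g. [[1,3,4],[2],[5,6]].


C ↔ D_5 under row/col permutation; |W(D_5)| = 1920.

Alcove-folded reps (p=11, 9 weights, presented ϖ-order):

  λ_1 → (3, 0, 0, 1, 1)
  λ_2 → (3, 0, 4, 0, 0)
  λ_3 → (3, 0, 0, 1, 1)
  λ_4 → (3, 0, 0, 1, 1)
  λ_5 → (6, 2, 1, 0, 0)
  λ_6 → (3, 0, 0, 1, 1)
  λ_7 → (3, 0, 4, 0, 0)
  λ_8 → (1, 3, 2, 3, 0)
  λ_9 → (3, 0, 0, 1, 1)

Linkage partition of the 9 weights (4 classes, p=11):

[[1, 3, 4, 6, 9], [2, 7], [5], [8]]


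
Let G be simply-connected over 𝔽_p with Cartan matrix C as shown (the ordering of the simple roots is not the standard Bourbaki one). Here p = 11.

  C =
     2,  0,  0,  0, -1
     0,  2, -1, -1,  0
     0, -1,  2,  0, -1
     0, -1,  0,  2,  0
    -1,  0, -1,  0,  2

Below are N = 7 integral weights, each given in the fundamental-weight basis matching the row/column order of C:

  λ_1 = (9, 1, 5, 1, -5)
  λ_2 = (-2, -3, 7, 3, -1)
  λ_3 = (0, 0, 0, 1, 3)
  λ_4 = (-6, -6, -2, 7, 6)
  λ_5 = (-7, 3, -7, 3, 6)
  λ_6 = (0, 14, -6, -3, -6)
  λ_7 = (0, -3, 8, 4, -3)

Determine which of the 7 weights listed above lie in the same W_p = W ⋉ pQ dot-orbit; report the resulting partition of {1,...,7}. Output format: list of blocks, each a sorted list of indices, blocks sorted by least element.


Type A_5, rank 5, |W|=720; reorder rows/cols to standard.

W_11-reps of the 7 weights in Ā_11 (same 5-coord order as C):

  [1] (1, 1, 1, 2, 4);  [2] (0, 2, 5, 2, 1);  [3] (1, 1, 1, 2, 4);  [4] (1, 1, 1, 2, 4);  [5] (1, 1, 1, 2, 4);  [6] (1, 1, 1, 2, 4);  [7] (0, 2, 5, 2, 1)

Partition of {1..7} into 2 W_11-dot-orbits:

[[1, 3, 4, 5, 6], [2, 7]]


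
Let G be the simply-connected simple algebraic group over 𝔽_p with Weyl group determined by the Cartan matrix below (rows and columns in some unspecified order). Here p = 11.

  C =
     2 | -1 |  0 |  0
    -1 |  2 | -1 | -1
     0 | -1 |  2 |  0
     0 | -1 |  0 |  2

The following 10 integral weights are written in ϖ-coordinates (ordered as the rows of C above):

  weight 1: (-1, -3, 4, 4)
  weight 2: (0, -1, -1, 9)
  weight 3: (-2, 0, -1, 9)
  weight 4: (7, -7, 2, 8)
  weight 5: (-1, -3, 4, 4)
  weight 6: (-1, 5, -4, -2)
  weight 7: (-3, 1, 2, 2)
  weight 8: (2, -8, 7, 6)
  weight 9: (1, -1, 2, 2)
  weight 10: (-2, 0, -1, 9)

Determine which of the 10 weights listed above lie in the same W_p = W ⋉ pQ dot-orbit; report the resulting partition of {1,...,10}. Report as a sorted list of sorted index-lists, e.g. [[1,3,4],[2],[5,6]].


Root system D_4: the 4×4 matrix C matches after relabeling.

W_11-reps of the 10 weights in Ā_11 (same 4-coord order as C):

  λ_1 → (2, 0, 3, 3);  λ_2 → (1, 0, 0, 10);  λ_3 → (1, 0, 0, 10);  λ_4 → (2, 0, 3, 3);  λ_5 → (2, 0, 3, 3);  λ_6 → (0, 2, 3, 1);  λ_7 → (2, 0, 3, 3);  λ_8 → (4, 3, 1, 0);  λ_9 → (2, 0, 3, 3);  λ_10 → (1, 0, 0, 10)

The 10 indices split into 4 linkage classes (same alcove rep ⇔ same W_11-dot-orbit):

[[1, 4, 5, 7, 9], [2, 3, 10], [6], [8]]


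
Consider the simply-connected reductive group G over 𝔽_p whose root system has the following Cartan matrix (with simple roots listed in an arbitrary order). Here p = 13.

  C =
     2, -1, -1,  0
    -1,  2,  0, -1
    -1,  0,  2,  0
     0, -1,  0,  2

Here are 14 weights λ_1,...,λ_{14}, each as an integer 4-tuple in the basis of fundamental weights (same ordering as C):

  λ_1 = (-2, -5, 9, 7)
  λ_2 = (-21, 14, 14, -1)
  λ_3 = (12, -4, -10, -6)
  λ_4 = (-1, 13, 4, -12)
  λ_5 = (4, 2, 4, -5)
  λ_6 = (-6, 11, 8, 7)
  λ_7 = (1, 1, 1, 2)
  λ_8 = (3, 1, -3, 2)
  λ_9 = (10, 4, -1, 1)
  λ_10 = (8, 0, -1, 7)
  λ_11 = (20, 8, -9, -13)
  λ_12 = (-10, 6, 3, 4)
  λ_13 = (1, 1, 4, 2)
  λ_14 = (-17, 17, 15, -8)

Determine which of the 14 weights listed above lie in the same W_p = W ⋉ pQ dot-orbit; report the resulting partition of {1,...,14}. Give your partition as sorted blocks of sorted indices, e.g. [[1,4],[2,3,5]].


Cartan matrix: type A_4 (|W|=120); un-permuting the 4 rows.

λ_j+ρ reflected into Ā_13 (⟨·,θ^∨⟩≤13); 4-tuples as given:

  λ_1 → (4, 1, 5, 3);  λ_2 → (6, 2, 2, 0);  λ_3 → (4, 1, 5, 3);  λ_4 → (1, 2, 0, 5);  λ_5 → (4, 1, 5, 3);  λ_6 → (2, 2, 5, 3);  λ_7 → (2, 2, 2, 3);  λ_8 → (2, 2, 2, 3);  λ_9 → (6, 2, 2, 0);  λ_10 → (4, 1, 5, 3);  λ_11 → (4, 1, 5, 3);  λ_12 → (2, 2, 5, 3);  λ_13 → (2, 2, 5, 3);  λ_14 → (6, 2, 2, 0)

These 14 weights hit 5 W_13-dot-orbits; sizes (5, 3, 1, 3, 2):

[[1, 3, 5, 10, 11], [2, 9, 14], [4], [6, 12, 13], [7, 8]]


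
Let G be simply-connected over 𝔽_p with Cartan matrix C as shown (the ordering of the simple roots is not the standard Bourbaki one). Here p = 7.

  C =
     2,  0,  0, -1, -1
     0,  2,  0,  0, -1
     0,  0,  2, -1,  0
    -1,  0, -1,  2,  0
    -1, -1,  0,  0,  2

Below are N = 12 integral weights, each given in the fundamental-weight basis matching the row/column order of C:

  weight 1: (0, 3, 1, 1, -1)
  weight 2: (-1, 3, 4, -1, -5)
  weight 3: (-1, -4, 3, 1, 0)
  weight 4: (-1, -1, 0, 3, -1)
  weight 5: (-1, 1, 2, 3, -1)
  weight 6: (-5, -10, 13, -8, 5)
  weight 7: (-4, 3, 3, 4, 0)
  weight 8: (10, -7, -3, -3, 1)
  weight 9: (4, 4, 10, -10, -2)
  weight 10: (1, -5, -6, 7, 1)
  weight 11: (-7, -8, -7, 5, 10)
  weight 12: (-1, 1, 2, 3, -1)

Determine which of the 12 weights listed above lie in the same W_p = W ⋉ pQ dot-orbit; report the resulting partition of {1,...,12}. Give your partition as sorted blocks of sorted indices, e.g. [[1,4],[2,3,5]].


A_5 Cartan matrix, 5 simple roots permuted; ρ=(1,1,1,1,1).

Folding the 12 weights λ_j+ρ into Ā_7 (reps in the given 5-coord order):

    1: (1, 2, 0, 2, 0)
    2: (0, 0, 1, 4, 0)
    3: (2, 1, 4, 0, 0)
    4: (0, 0, 1, 4, 0)
    5: (0, 0, 1, 4, 0)
    6: (0, 0, 1, 4, 0)
    7: (1, 2, 0, 2, 0)
    8: (1, 2, 0, 2, 0)
    9: (1, 2, 0, 2, 0)
    10: (1, 2, 0, 2, 0)
    11: (2, 1, 4, 0, 0)
    12: (0, 0, 1, 4, 0)

Grouping the 12 weights by Ā_7-representative: 3 linkage classes.

[[1, 7, 8, 9, 10], [2, 4, 5, 6, 12], [3, 11]]


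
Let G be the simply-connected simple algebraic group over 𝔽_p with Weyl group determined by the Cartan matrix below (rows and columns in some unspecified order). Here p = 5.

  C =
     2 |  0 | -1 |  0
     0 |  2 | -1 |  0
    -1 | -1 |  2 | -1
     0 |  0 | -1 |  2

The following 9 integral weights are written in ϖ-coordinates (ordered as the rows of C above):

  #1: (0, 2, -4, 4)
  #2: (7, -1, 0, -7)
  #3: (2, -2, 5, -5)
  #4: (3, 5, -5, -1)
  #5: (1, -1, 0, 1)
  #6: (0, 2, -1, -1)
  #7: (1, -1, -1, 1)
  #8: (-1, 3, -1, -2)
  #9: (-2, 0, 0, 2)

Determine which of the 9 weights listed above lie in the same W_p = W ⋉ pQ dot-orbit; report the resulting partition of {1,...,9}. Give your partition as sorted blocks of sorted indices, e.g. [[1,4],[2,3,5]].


Dynkin diagram of C (from the 6 off-diagonal −1 entries): D_4.

λ_j+ρ reflected into Ā_5 (⟨·,θ^∨⟩≤5); 4-tuples as given:

  1: (2, 0, 0, 2);  2: (1, 1, 0, 3);  3: (1, 3, 0, 0);  4: (1, 1, 0, 3);  5: (2, 0, 0, 2);  6: (1, 3, 0, 0);  7: (2, 0, 0, 2);  8: (1, 3, 0, 0);  9: (1, 1, 0, 3)

3 distinct reps among the 9 weights ⇒ 3 W_5-linkage classes:

[[1, 5, 7], [2, 4, 9], [3, 6, 8]]


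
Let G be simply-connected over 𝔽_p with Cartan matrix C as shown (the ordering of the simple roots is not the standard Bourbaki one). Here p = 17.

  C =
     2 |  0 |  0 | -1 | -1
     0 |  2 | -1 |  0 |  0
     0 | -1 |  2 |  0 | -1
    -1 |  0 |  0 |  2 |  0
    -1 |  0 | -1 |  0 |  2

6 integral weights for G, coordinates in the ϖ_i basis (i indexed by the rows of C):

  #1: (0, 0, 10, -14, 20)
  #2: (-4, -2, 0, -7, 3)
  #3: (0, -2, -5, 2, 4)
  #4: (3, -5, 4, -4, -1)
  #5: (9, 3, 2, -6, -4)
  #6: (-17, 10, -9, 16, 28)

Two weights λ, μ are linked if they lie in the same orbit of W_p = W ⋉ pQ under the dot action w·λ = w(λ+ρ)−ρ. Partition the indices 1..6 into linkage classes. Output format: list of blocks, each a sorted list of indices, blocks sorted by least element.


Cartan matrix: type A_5 (|W|=720); un-permuting the 5 rows.

Folding the 6 weights λ_j+ρ into Ā_17 (reps in the given 5-coord order):

    [1] (1, 4, 1, 3, 0)
    [2] (1, 4, 1, 3, 0)
    [3] (1, 4, 1, 3, 0)
    [4] (1, 4, 1, 3, 0)
    [5] (2, 4, 0, 5, 3)
    [6] (1, 4, 1, 3, 0)

Linkage partition of the 6 weights (2 classes, p=17):

[[1, 2, 3, 4, 6], [5]]


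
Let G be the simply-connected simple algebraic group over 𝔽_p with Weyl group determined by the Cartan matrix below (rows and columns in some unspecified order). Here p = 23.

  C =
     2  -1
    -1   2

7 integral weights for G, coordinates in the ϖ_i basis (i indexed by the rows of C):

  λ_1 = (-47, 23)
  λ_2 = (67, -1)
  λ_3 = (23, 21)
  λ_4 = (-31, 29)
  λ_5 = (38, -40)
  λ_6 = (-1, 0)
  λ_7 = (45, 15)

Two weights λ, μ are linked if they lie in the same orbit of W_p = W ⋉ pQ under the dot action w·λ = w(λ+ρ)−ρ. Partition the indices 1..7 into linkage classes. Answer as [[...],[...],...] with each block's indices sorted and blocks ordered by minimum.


Type A_2, rank 2, |W|=6; reorder rows/cols to standard.

λ_j+ρ reflected into Ā_23 (⟨·,θ^∨⟩≤23); 2-tuples as given:

    1: (0, 1)
    2: (0, 1)
    3: (0, 1)
    4: (16, 7)
    5: (16, 7)
    6: (0, 1)
    7: (16, 7)

Partition of {1..7} into 2 W_23-dot-orbits:

[[1, 2, 3, 6], [4, 5, 7]]


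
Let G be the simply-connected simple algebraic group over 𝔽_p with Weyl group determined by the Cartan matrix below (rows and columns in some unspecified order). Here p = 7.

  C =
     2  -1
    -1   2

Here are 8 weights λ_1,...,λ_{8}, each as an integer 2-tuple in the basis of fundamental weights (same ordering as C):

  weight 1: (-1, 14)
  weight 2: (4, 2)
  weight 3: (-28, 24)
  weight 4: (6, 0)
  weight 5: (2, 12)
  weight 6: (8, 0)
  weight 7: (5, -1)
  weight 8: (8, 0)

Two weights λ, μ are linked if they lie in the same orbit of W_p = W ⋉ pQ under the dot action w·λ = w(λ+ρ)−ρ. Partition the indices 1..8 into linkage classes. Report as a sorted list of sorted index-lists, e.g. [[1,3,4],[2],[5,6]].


Dynkin diagram of C (from the 2 off-diagonal −1 entries): A_2.

Ā_7 reps of the 8 weights (A_2, coords as presented):

  λ_1+ρ ↦ (6, 0)
  λ_2+ρ ↦ (4, 2)
  λ_3+ρ ↦ (4, 2)
  λ_4+ρ ↦ (6, 0)
  λ_5+ρ ↦ (4, 2)
  λ_6+ρ ↦ (4, 2)
  λ_7+ρ ↦ (6, 0)
  λ_8+ρ ↦ (4, 2)

2 distinct reps among the 8 weights ⇒ 2 W_7-linkage classes:

[[1, 4, 7], [2, 3, 5, 6, 8]]


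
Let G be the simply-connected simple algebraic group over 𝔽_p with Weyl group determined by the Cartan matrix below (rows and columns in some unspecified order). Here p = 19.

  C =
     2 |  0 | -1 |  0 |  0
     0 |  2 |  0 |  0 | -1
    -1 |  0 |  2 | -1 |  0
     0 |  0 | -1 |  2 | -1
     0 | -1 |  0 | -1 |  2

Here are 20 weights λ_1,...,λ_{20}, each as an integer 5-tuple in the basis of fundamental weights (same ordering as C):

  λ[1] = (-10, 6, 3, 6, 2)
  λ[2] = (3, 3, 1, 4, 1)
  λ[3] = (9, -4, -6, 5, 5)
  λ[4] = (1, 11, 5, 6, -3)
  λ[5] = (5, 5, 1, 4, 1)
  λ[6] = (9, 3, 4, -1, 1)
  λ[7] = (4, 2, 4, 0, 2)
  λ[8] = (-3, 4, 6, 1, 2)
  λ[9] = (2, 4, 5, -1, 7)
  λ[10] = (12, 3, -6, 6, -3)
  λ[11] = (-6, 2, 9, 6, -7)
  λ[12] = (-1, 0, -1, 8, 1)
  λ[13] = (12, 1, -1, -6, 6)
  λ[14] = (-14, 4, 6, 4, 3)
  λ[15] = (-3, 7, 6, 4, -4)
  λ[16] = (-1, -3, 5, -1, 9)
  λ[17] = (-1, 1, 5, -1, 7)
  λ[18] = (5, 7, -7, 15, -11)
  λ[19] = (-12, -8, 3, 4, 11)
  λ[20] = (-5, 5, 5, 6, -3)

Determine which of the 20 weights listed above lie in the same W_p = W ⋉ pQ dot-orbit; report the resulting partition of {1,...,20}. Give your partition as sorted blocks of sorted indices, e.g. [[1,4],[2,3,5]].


Type A_5, rank 5, |W|=720; reorder rows/cols to standard.

Each λ_j+ρ reduced to Ā_19; 5-tuples below use C's row order:

  [1] (2, 5, 5, 2, 3);  [2] (4, 4, 2, 5, 2);  [3] (5, 3, 5, 1, 3);  [4] (4, 4, 2, 5, 2);  [5] (4, 4, 2, 5, 2);  [6] (8, 2, 5, 0, 2);  [7] (5, 3, 5, 1, 3);  [8] (2, 5, 5, 2, 3);  [9] (0, 2, 6, 0, 8);  [10] (8, 2, 5, 0, 2);  [11] (5, 3, 5, 1, 3);  [12] (0, 1, 0, 9, 2);  [13] (8, 2, 5, 0, 2);  [14] (5, 3, 5, 1, 3);  [15] (2, 5, 5, 2, 3);  [16] (0, 2, 6, 0, 8);  [17] (0, 2, 6, 0, 8);  [18] (0, 2, 6, 0, 8);  [19] (2, 5, 5, 2, 3);  [20] (4, 4, 2, 5, 2)

These 20 weights hit 6 W_19-dot-orbits; sizes (4, 4, 4, 3, 4, 1):

[[1, 8, 15, 19], [2, 4, 5, 20], [3, 7, 11, 14], [6, 10, 13], [9, 16, 17, 18], [12]]


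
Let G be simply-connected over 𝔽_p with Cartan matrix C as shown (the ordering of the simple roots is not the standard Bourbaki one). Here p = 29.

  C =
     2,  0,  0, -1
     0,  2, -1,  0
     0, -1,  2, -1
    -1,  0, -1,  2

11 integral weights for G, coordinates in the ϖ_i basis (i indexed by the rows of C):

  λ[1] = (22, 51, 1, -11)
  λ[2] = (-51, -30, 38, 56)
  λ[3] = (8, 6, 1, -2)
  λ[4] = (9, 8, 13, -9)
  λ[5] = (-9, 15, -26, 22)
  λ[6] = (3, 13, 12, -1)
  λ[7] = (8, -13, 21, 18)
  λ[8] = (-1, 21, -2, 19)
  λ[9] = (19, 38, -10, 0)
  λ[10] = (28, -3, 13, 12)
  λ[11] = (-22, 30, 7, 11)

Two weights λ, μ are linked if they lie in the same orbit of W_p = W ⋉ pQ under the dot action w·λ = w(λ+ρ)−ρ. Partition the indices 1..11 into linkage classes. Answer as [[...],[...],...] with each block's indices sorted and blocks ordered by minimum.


Root system A_4: the 4×4 matrix C matches after relabeling.

W_29-reps of the 11 weights in Ā_29 (same 4-coord order as C):

  λ_1 → (2, 9, 6, 8)
  λ_2 → (12, 9, 1, 7)
  λ_3 → (8, 7, 1, 1)
  λ_4 → (2, 9, 6, 8)
  λ_5 → (2, 9, 6, 8)
  λ_6 → (2, 12, 13, 0)
  λ_7 → (12, 9, 1, 7)
  λ_8 → (12, 9, 1, 7)
  λ_9 → (8, 7, 1, 1)
  λ_10 → (2, 12, 13, 0)
  λ_11 → (8, 7, 1, 1)

Linkage partition of the 11 weights (4 classes, p=29):

[[1, 4, 5], [2, 7, 8], [3, 9, 11], [6, 10]]


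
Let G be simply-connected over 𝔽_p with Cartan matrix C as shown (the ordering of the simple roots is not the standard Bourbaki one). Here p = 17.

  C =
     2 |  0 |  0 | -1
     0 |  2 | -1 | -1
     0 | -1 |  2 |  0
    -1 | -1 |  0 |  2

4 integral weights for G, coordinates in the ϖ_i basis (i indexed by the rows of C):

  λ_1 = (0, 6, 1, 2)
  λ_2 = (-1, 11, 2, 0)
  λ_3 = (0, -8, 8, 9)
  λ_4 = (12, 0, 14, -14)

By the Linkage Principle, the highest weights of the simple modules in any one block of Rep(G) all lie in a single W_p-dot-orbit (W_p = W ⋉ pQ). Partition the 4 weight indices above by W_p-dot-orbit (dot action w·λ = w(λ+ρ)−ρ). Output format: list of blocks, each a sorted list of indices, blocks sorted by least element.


Cartan matrix: type A_4 (|W|=120); un-permuting the 4 rows.

Alcove-folded reps (p=17, 4 weights, presented ϖ-order):

  λ_1 → (1, 7, 2, 3);  λ_2 → (0, 12, 3, 1);  λ_3 → (1, 7, 2, 3);  λ_4 → (0, 12, 3, 1)

The 4 indices split into 2 linkage classes (same alcove rep ⇔ same W_17-dot-orbit):

[[1, 3], [2, 4]]


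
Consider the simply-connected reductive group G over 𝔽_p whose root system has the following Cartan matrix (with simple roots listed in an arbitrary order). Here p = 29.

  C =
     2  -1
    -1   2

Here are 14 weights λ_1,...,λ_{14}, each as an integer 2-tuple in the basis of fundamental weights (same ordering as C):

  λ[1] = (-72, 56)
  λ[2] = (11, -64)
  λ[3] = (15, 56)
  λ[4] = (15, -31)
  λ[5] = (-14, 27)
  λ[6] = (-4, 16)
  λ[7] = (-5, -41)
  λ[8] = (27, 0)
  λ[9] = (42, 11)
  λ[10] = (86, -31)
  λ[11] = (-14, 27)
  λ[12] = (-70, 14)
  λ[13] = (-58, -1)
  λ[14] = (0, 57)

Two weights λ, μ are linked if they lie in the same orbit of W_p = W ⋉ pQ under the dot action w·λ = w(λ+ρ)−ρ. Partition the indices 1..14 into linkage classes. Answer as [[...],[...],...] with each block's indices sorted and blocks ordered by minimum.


C ↔ A_2 under row/col permutation; |W(A_2)| = 6.

Alcove-folded reps (p=29, 14 weights, presented ϖ-order):

    λ_1 → (13, 15)
    λ_2 → (5, 17)
    λ_3 → (13, 15)
    λ_4 → (13, 15)
    λ_5 → (13, 15)
    λ_6 → (3, 14)
    λ_7 → (14, 11)
    λ_8 → (28, 1)
    λ_9 → (3, 14)
    λ_10 → (28, 1)
    λ_11 → (13, 15)
    λ_12 → (14, 11)
    λ_13 → (28, 1)
    λ_14 → (28, 1)

5 distinct reps among the 14 weights ⇒ 5 W_29-linkage classes:

[[1, 3, 4, 5, 11], [2], [6, 9], [7, 12], [8, 10, 13, 14]]


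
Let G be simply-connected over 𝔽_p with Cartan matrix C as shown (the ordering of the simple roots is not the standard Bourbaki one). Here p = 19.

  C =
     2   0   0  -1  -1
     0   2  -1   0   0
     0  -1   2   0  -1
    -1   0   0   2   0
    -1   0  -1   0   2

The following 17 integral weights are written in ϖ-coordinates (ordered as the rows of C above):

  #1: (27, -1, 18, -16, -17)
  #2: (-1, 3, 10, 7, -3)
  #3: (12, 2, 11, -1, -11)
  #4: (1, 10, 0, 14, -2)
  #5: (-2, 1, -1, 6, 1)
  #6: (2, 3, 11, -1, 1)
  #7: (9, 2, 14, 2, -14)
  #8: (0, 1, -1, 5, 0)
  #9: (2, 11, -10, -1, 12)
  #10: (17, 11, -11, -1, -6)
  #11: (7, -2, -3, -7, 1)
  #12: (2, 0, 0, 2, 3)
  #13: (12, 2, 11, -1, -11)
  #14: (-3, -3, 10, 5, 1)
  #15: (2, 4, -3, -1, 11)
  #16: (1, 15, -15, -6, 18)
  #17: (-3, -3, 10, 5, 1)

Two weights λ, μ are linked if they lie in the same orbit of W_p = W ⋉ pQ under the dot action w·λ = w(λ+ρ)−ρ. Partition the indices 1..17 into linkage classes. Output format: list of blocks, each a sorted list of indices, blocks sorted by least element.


Dynkin diagram of C (from the 8 off-diagonal −1 entries): A_5.

λ_j+ρ reflected into Ā_19 (⟨·,θ^∨⟩≤19); 5-tuples as given:

  λ_1+ρ ↦ (3, 3, 9, 0, 4) · λ_2+ρ ↦ (2, 2, 9, 4, 0) · λ_3+ρ ↦ (3, 3, 2, 0, 10) · λ_4+ρ ↦ (1, 2, 0, 6, 1) · λ_5+ρ ↦ (1, 2, 0, 6, 1) · λ_6+ρ ↦ (1, 2, 12, 2, 2) · λ_7+ρ ↦ (3, 3, 2, 0, 10) · λ_8+ρ ↦ (1, 2, 0, 6, 1) · λ_9+ρ ↦ (3, 3, 9, 0, 4) · λ_10+ρ ↦ (3, 3, 2, 0, 10) · λ_11+ρ ↦ (1, 2, 0, 6, 1) · λ_12+ρ ↦ (3, 1, 1, 3, 4) · λ_13+ρ ↦ (3, 3, 2, 0, 10) · λ_14+ρ ↦ (2, 2, 9, 4, 0) · λ_15+ρ ↦ (3, 3, 2, 0, 10) · λ_16+ρ ↦ (1, 2, 12, 2, 2) · λ_17+ρ ↦ (2, 2, 9, 4, 0)

6 distinct reps among the 17 weights ⇒ 6 W_19-linkage classes:

[[1, 9], [2, 14, 17], [3, 7, 10, 13, 15], [4, 5, 8, 11], [6, 16], [12]]


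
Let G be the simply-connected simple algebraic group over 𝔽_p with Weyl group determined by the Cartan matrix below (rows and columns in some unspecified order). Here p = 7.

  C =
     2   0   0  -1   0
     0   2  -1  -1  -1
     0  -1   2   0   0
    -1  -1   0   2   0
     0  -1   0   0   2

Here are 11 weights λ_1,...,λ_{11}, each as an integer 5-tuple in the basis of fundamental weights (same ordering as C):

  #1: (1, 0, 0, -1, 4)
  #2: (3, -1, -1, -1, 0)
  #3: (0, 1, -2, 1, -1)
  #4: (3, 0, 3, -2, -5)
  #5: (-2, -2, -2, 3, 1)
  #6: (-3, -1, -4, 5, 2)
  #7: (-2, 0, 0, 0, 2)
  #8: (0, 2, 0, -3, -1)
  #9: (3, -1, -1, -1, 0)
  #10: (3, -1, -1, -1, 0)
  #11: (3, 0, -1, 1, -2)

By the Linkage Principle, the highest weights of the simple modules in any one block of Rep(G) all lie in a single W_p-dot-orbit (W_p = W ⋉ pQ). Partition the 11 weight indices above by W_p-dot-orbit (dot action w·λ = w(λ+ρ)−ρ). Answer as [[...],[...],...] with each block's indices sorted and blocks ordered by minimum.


Root system D_5: the 5×5 matrix C matches after relabeling.

Folding the 11 weights λ_j+ρ into Ā_7 (reps in the given 5-coord order):

  [1] (1, 1, 1, 0, 3) · [2] (4, 0, 0, 0, 1) · [3] (1, 1, 1, 1, 0) · [4] (0, 1, 0, 2, 0) · [5] (1, 1, 1, 1, 0) · [6] (0, 1, 0, 2, 0) · [7] (1, 1, 1, 0, 3) · [8] (1, 1, 1, 1, 0) · [9] (4, 0, 0, 0, 1) · [10] (4, 0, 0, 0, 1) · [11] (4, 0, 0, 0, 1)

Grouping the 11 weights by Ā_7-representative: 4 linkage classes.

[[1, 7], [2, 9, 10, 11], [3, 5, 8], [4, 6]]


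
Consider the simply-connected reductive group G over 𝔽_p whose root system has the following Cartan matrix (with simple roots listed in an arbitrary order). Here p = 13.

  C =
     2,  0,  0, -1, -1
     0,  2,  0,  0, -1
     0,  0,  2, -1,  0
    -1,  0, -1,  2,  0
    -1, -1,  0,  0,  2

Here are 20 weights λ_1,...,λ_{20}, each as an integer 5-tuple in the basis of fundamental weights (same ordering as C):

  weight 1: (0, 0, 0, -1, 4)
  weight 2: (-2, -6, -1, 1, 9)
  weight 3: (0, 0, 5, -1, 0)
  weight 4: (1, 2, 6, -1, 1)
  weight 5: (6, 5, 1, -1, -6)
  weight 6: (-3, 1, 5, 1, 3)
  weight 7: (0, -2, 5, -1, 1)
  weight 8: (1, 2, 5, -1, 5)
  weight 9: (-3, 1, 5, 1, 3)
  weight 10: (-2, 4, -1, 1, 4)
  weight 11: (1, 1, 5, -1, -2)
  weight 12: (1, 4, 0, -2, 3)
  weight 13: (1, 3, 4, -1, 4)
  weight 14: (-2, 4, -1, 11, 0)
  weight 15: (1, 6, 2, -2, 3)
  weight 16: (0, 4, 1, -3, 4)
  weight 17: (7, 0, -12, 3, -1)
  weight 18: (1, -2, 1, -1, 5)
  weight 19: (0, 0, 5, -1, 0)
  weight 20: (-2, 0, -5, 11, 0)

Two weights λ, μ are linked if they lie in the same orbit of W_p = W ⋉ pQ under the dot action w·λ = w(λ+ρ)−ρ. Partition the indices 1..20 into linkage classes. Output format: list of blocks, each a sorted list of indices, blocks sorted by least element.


C ↔ A_5 under row/col permutation; |W(A_5)| = 720.

Folding the 20 weights λ_j+ρ into Ā_13 (reps in the given 5-coord order):

  1: (1, 1, 1, 0, 5) · 2: (1, 5, 0, 1, 4) · 3: (1, 1, 6, 0, 1) · 4: (2, 2, 6, 0, 2) · 5: (2, 1, 2, 0, 5) · 6: (2, 2, 6, 0, 2) · 7: (1, 1, 6, 0, 1) · 8: (2, 1, 2, 0, 5) · 9: (2, 2, 6, 0, 2) · 10: (1, 5, 0, 1, 4) · 11: (1, 1, 6, 0, 1) · 12: (1, 5, 0, 1, 4) · 13: (2, 1, 2, 0, 5) · 14: (1, 1, 4, 7, 0) · 15: (1, 5, 0, 1, 4) · 16: (1, 5, 0, 1, 4) · 17: (1, 1, 4, 7, 0) · 18: (2, 1, 2, 0, 5) · 19: (1, 1, 6, 0, 1) · 20: (1, 1, 4, 7, 0)

Grouping the 20 weights by Ā_13-representative: 6 linkage classes.

[[1], [2, 10, 12, 15, 16], [3, 7, 11, 19], [4, 6, 9], [5, 8, 13, 18], [14, 17, 20]]


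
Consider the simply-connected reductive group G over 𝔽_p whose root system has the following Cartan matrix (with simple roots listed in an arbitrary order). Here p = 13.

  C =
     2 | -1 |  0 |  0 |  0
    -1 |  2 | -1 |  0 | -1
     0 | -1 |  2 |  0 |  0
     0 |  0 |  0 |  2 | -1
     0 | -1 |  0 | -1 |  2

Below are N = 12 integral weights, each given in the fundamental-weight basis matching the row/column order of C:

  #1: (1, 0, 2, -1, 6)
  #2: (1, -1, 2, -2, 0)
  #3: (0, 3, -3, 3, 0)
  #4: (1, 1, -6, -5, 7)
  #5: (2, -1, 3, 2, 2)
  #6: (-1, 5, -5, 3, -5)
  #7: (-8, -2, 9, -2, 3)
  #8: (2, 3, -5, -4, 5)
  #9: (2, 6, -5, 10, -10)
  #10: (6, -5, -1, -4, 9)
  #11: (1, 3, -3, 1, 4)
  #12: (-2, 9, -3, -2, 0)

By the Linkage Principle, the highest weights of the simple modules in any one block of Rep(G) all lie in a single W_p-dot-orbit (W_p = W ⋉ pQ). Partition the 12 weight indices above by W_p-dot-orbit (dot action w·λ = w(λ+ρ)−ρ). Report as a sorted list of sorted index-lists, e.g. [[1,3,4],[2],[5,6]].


Cartan matrix: type D_5 (|W|=1920); un-permuting the 5 rows.

W_13-reps of the 12 weights in Ā_13 (same 5-coord order as C):

    λ_1+ρ ↦ (2, 0, 3, 1, 0)
    λ_2+ρ ↦ (2, 0, 3, 1, 0)
    λ_3+ρ ↦ (1, 2, 2, 4, 1)
    λ_4+ρ ↦ (1, 2, 2, 4, 1)
    λ_5+ρ ↦ (3, 0, 4, 3, 0)
    λ_6+ρ ↦ (2, 0, 2, 0, 2)
    λ_7+ρ ↦ (1, 2, 2, 4, 1)
    λ_8+ρ ↦ (3, 0, 4, 3, 0)
    λ_9+ρ ↦ (3, 1, 2, 2, 1)
    λ_10+ρ ↦ (3, 0, 4, 3, 0)
    λ_11+ρ ↦ (2, 0, 2, 0, 2)
    λ_12+ρ ↦ (1, 2, 2, 4, 1)

Partition of {1..12} into 5 W_13-dot-orbits:

[[1, 2], [3, 4, 7, 12], [5, 8, 10], [6, 11], [9]]


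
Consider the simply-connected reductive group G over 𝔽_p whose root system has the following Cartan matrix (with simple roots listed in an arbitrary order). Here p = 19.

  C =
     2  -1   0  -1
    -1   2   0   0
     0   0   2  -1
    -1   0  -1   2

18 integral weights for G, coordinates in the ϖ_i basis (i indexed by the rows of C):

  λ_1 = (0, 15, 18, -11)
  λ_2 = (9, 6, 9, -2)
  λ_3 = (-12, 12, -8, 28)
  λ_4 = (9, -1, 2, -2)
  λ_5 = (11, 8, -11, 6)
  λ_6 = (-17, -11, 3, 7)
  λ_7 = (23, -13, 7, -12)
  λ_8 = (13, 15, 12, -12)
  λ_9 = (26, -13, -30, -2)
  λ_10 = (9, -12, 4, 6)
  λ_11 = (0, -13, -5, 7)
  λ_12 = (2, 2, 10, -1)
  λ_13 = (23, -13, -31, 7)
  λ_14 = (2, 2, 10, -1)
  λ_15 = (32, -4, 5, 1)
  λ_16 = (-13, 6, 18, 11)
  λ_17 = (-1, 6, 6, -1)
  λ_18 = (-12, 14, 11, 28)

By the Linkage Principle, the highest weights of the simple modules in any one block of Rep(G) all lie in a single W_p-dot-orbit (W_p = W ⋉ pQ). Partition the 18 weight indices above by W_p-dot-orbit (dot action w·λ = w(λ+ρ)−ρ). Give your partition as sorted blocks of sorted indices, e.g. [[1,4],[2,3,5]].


C ↔ A_4 under row/col permutation; |W(A_4)| = 120.

Ā_19 reps of the 18 weights (A_4, coords as presented):

  [1] (9, 0, 2, 1)
  [2] (9, 0, 2, 1)
  [3] (1, 7, 2, 6)
  [4] (9, 0, 2, 1)
  [5] (9, 0, 2, 1)
  [6] (4, 1, 3, 4)
  [7] (1, 7, 2, 6)
  [8] (3, 3, 11, 0)
  [9] (4, 1, 3, 4)
  [10] (1, 7, 2, 6)
  [11] (4, 1, 3, 4)
  [12] (3, 3, 11, 0)
  [13] (1, 7, 2, 6)
  [14] (3, 3, 11, 0)
  [15] (3, 3, 11, 0)
  [16] (0, 7, 7, 0)
  [17] (0, 7, 7, 0)
  [18] (4, 1, 3, 4)

5 distinct reps among the 18 weights ⇒ 5 W_19-linkage classes:

[[1, 2, 4, 5], [3, 7, 10, 13], [6, 9, 11, 18], [8, 12, 14, 15], [16, 17]]
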